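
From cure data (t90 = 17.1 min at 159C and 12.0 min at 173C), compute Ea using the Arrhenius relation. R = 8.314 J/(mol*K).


T1 = 432.15 K, T2 = 446.15 K
1/T1 - 1/T2 = 7.2613e-05
ln(t1/t2) = ln(17.1/12.0) = 0.3542
Ea = 8.314 * 0.3542 / 7.2613e-05 = 40551.9175 J/mol
Ea = 40.55 kJ/mol

40.55 kJ/mol


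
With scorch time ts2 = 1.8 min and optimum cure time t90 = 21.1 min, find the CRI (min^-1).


CRI = 100 / (t90 - ts2)
= 100 / (21.1 - 1.8)
= 100 / 19.3
= 5.18 min^-1

5.18 min^-1


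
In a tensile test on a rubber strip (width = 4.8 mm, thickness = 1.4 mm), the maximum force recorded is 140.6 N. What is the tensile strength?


Area = width * thickness = 4.8 * 1.4 = 6.72 mm^2
TS = force / area = 140.6 / 6.72 = 20.92 MPa

20.92 MPa


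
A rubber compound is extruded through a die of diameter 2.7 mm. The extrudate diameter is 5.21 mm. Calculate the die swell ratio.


Die swell ratio = D_extrudate / D_die
= 5.21 / 2.7
= 1.93

Die swell = 1.93


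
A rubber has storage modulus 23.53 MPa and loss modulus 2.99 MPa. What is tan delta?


tan delta = E'' / E'
= 2.99 / 23.53
= 0.1271

tan delta = 0.1271


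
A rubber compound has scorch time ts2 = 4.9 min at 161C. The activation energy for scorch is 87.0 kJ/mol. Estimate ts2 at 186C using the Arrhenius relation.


Convert temperatures: T1 = 161 + 273.15 = 434.15 K, T2 = 186 + 273.15 = 459.15 K
ts2_new = 4.9 * exp(87000 / 8.314 * (1/459.15 - 1/434.15))
1/T2 - 1/T1 = -1.2541e-04
ts2_new = 1.32 min

1.32 min


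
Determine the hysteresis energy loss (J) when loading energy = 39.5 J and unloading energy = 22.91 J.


Hysteresis loss = loading - unloading
= 39.5 - 22.91
= 16.59 J

16.59 J


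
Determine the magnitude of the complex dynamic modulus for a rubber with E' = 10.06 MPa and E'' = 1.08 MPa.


|E*| = sqrt(E'^2 + E''^2)
= sqrt(10.06^2 + 1.08^2)
= sqrt(101.2036 + 1.1664)
= 10.118 MPa

10.118 MPa


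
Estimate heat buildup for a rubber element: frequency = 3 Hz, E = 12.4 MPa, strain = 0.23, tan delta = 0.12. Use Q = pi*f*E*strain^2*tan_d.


Q = pi * f * E * strain^2 * tan_d
= pi * 3 * 12.4 * 0.23^2 * 0.12
= pi * 3 * 12.4 * 0.0529 * 0.12
= 0.7419

Q = 0.7419


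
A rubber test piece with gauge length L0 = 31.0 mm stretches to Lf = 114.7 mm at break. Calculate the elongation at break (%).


Elongation = (Lf - L0) / L0 * 100
= (114.7 - 31.0) / 31.0 * 100
= 83.7 / 31.0 * 100
= 270.0%

270.0%


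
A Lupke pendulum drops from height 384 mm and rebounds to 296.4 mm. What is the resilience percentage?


Resilience = h_rebound / h_drop * 100
= 296.4 / 384 * 100
= 77.2%

77.2%


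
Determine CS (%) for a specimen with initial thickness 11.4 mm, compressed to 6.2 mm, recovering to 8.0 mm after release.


CS = (t0 - recovered) / (t0 - ts) * 100
= (11.4 - 8.0) / (11.4 - 6.2) * 100
= 3.4 / 5.2 * 100
= 65.4%

65.4%


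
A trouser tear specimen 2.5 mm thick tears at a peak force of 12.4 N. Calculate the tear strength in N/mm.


Tear strength = force / thickness
= 12.4 / 2.5
= 4.96 N/mm

4.96 N/mm


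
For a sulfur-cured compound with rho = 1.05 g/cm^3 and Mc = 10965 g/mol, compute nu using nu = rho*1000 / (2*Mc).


nu = rho * 1000 / (2 * Mc)
nu = 1.05 * 1000 / (2 * 10965)
nu = 1050.0 / 21930
nu = 0.0479 mol/L

0.0479 mol/L


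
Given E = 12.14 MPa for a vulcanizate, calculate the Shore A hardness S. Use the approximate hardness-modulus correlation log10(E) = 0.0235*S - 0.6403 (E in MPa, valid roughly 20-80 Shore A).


log10(E) = 0.0235*S - 0.6403  =>  S = (log10(E) + 0.6403) / 0.0235
log10(12.14) = 1.084219
S = (1.084219 + 0.6403) / 0.0235 = 1.724519 / 0.0235
S = 73.4

Shore A = 73.4


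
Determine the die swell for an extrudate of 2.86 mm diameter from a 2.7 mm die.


Die swell ratio = D_extrudate / D_die
= 2.86 / 2.7
= 1.059

Die swell = 1.059


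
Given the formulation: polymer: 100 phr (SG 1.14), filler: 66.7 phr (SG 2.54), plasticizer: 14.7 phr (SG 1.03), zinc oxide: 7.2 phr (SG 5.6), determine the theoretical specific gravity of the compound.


Sum of weights = 188.6
Volume contributions:
  polymer: 100/1.14 = 87.7193
  filler: 66.7/2.54 = 26.2598
  plasticizer: 14.7/1.03 = 14.2718
  zinc oxide: 7.2/5.6 = 1.2857
Sum of volumes = 129.5367
SG = 188.6 / 129.5367 = 1.456

SG = 1.456


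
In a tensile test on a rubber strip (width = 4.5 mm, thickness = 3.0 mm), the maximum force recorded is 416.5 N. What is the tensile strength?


Area = width * thickness = 4.5 * 3.0 = 13.5 mm^2
TS = force / area = 416.5 / 13.5 = 30.85 MPa

30.85 MPa


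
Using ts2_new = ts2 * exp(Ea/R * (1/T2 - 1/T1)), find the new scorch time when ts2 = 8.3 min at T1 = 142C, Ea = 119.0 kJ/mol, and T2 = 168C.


Convert temperatures: T1 = 142 + 273.15 = 415.15 K, T2 = 168 + 273.15 = 441.15 K
ts2_new = 8.3 * exp(119000 / 8.314 * (1/441.15 - 1/415.15))
1/T2 - 1/T1 = -1.4197e-04
ts2_new = 1.09 min

1.09 min


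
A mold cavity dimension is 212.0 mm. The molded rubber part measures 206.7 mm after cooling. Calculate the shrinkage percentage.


Shrinkage = (mold - part) / mold * 100
= (212.0 - 206.7) / 212.0 * 100
= 5.3 / 212.0 * 100
= 2.5%

2.5%


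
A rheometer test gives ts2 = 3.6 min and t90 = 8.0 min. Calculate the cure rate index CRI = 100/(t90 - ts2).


CRI = 100 / (t90 - ts2)
= 100 / (8.0 - 3.6)
= 100 / 4.4
= 22.73 min^-1

22.73 min^-1


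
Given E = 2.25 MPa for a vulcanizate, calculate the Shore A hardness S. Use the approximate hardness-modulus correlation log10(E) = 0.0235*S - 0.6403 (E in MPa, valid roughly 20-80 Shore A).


log10(E) = 0.0235*S - 0.6403  =>  S = (log10(E) + 0.6403) / 0.0235
log10(2.25) = 0.352183
S = (0.352183 + 0.6403) / 0.0235 = 0.992483 / 0.0235
S = 42.2

Shore A = 42.2


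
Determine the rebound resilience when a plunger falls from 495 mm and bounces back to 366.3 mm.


Resilience = h_rebound / h_drop * 100
= 366.3 / 495 * 100
= 74.0%

74.0%


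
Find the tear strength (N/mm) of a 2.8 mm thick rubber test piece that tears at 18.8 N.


Tear strength = force / thickness
= 18.8 / 2.8
= 6.71 N/mm

6.71 N/mm


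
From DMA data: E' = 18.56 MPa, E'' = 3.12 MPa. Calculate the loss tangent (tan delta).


tan delta = E'' / E'
= 3.12 / 18.56
= 0.1681

tan delta = 0.1681


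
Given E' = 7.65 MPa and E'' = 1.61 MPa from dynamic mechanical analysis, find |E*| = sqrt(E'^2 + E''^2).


|E*| = sqrt(E'^2 + E''^2)
= sqrt(7.65^2 + 1.61^2)
= sqrt(58.5225 + 2.5921)
= 7.818 MPa

7.818 MPa


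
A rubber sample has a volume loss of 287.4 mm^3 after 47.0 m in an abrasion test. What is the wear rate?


Rate = volume_loss / distance
= 287.4 / 47.0
= 6.115 mm^3/m

6.115 mm^3/m


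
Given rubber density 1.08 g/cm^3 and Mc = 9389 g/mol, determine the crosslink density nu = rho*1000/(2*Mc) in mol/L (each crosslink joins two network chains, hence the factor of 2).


nu = rho * 1000 / (2 * Mc)
nu = 1.08 * 1000 / (2 * 9389)
nu = 1080.0 / 18778
nu = 0.0575 mol/L

0.0575 mol/L


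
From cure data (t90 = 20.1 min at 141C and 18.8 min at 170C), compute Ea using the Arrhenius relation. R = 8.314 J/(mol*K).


T1 = 414.15 K, T2 = 443.15 K
1/T1 - 1/T2 = 1.5801e-04
ln(t1/t2) = ln(20.1/18.8) = 0.0669
Ea = 8.314 * 0.0669 / 1.5801e-04 = 3518.0819 J/mol
Ea = 3.52 kJ/mol

3.52 kJ/mol


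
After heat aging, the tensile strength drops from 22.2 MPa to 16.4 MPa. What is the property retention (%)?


Retention = aged / original * 100
= 16.4 / 22.2 * 100
= 73.9%

73.9%


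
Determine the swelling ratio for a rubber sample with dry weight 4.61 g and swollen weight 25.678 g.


Q = W_swollen / W_dry
Q = 25.678 / 4.61
Q = 5.57

Q = 5.57


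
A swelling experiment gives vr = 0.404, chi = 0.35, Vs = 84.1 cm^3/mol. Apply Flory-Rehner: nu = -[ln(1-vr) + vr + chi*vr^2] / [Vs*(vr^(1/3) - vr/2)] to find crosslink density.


ln(1 - vr) = ln(1 - 0.404) = -0.5175
Numerator = -((-0.5175) + 0.404 + 0.35 * 0.404^2) = 0.0564
Denominator = 84.1 * (0.404^(1/3) - 0.404/2) = 45.1831
nu = 0.0564 / 45.1831 = 0.0012 mol/cm^3

0.0012 mol/cm^3


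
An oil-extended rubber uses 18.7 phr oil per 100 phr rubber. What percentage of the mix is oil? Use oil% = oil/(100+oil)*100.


Oil % = oil / (100 + oil) * 100
= 18.7 / (100 + 18.7) * 100
= 18.7 / 118.7 * 100
= 15.75%

15.75%


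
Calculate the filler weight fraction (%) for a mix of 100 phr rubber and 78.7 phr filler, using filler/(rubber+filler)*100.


Filler % = filler / (rubber + filler) * 100
= 78.7 / (100 + 78.7) * 100
= 78.7 / 178.7 * 100
= 44.04%

44.04%


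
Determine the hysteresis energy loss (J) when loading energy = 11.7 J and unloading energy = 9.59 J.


Hysteresis loss = loading - unloading
= 11.7 - 9.59
= 2.11 J

2.11 J


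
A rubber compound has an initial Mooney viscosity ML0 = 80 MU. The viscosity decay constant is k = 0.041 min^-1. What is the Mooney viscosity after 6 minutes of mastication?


ML = ML0 * exp(-k * t)
ML = 80 * exp(-0.041 * 6)
ML = 80 * 0.7819
ML = 62.55 MU

62.55 MU


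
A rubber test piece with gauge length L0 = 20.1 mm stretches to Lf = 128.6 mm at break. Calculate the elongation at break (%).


Elongation = (Lf - L0) / L0 * 100
= (128.6 - 20.1) / 20.1 * 100
= 108.5 / 20.1 * 100
= 539.8%

539.8%


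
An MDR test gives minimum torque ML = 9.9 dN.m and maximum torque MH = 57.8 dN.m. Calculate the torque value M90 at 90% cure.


M90 = ML + 0.9 * (MH - ML)
M90 = 9.9 + 0.9 * (57.8 - 9.9)
M90 = 9.9 + 0.9 * 47.9
M90 = 53.01 dN.m

53.01 dN.m


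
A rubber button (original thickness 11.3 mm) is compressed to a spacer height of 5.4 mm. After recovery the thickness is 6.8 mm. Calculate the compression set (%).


CS = (t0 - recovered) / (t0 - ts) * 100
= (11.3 - 6.8) / (11.3 - 5.4) * 100
= 4.5 / 5.9 * 100
= 76.3%

76.3%


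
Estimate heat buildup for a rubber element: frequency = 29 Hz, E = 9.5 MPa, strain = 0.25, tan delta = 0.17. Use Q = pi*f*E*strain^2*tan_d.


Q = pi * f * E * strain^2 * tan_d
= pi * 29 * 9.5 * 0.25^2 * 0.17
= pi * 29 * 9.5 * 0.0625 * 0.17
= 9.1960

Q = 9.1960


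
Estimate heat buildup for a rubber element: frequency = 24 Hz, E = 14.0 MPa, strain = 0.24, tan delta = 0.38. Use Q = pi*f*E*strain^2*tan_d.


Q = pi * f * E * strain^2 * tan_d
= pi * 24 * 14.0 * 0.24^2 * 0.38
= pi * 24 * 14.0 * 0.0576 * 0.38
= 23.1044

Q = 23.1044


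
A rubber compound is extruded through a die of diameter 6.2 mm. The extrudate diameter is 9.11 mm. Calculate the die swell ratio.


Die swell ratio = D_extrudate / D_die
= 9.11 / 6.2
= 1.469

Die swell = 1.469


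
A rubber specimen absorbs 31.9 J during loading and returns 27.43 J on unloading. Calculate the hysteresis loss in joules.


Hysteresis loss = loading - unloading
= 31.9 - 27.43
= 4.47 J

4.47 J


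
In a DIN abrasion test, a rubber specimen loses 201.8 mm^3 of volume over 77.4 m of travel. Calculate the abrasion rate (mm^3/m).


Rate = volume_loss / distance
= 201.8 / 77.4
= 2.607 mm^3/m

2.607 mm^3/m


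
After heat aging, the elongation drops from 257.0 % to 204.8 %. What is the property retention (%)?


Retention = aged / original * 100
= 204.8 / 257.0 * 100
= 79.7%

79.7%


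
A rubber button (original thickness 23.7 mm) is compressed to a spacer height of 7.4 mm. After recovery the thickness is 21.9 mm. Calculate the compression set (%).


CS = (t0 - recovered) / (t0 - ts) * 100
= (23.7 - 21.9) / (23.7 - 7.4) * 100
= 1.8 / 16.3 * 100
= 11.0%

11.0%


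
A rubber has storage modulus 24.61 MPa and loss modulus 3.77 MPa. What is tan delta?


tan delta = E'' / E'
= 3.77 / 24.61
= 0.1532

tan delta = 0.1532


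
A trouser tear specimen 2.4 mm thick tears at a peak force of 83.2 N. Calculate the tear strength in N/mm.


Tear strength = force / thickness
= 83.2 / 2.4
= 34.67 N/mm

34.67 N/mm


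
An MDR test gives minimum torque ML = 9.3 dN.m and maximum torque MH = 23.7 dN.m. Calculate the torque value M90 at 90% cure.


M90 = ML + 0.9 * (MH - ML)
M90 = 9.3 + 0.9 * (23.7 - 9.3)
M90 = 9.3 + 0.9 * 14.4
M90 = 22.26 dN.m

22.26 dN.m


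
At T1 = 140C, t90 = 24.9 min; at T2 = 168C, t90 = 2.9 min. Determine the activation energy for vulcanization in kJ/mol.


T1 = 413.15 K, T2 = 441.15 K
1/T1 - 1/T2 = 1.5363e-04
ln(t1/t2) = ln(24.9/2.9) = 2.1502
Ea = 8.314 * 2.1502 / 1.5363e-04 = 116363.3499 J/mol
Ea = 116.36 kJ/mol

116.36 kJ/mol


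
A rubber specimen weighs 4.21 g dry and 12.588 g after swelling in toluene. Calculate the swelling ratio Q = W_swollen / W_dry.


Q = W_swollen / W_dry
Q = 12.588 / 4.21
Q = 2.99

Q = 2.99


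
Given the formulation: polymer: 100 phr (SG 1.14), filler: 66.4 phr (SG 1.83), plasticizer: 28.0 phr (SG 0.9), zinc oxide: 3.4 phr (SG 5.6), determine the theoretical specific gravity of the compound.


Sum of weights = 197.8
Volume contributions:
  polymer: 100/1.14 = 87.7193
  filler: 66.4/1.83 = 36.2842
  plasticizer: 28.0/0.9 = 31.1111
  zinc oxide: 3.4/5.6 = 0.6071
Sum of volumes = 155.7217
SG = 197.8 / 155.7217 = 1.27

SG = 1.27


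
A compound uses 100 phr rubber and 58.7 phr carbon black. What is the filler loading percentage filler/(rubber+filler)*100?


Filler % = filler / (rubber + filler) * 100
= 58.7 / (100 + 58.7) * 100
= 58.7 / 158.7 * 100
= 36.99%

36.99%


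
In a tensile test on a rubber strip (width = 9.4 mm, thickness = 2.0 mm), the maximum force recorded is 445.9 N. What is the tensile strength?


Area = width * thickness = 9.4 * 2.0 = 18.8 mm^2
TS = force / area = 445.9 / 18.8 = 23.72 MPa

23.72 MPa


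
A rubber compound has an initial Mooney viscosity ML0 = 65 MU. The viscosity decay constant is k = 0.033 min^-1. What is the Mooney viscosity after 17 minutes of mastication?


ML = ML0 * exp(-k * t)
ML = 65 * exp(-0.033 * 17)
ML = 65 * 0.5706
ML = 37.09 MU

37.09 MU


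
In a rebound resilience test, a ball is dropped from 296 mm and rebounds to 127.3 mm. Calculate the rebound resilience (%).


Resilience = h_rebound / h_drop * 100
= 127.3 / 296 * 100
= 43.0%

43.0%


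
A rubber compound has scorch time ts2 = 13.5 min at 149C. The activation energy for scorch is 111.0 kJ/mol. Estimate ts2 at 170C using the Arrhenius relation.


Convert temperatures: T1 = 149 + 273.15 = 422.15 K, T2 = 170 + 273.15 = 443.15 K
ts2_new = 13.5 * exp(111000 / 8.314 * (1/443.15 - 1/422.15))
1/T2 - 1/T1 = -1.1225e-04
ts2_new = 3.02 min

3.02 min


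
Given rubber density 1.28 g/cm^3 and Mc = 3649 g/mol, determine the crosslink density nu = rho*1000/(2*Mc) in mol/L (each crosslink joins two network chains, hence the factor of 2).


nu = rho * 1000 / (2 * Mc)
nu = 1.28 * 1000 / (2 * 3649)
nu = 1280.0 / 7298
nu = 0.1754 mol/L

0.1754 mol/L


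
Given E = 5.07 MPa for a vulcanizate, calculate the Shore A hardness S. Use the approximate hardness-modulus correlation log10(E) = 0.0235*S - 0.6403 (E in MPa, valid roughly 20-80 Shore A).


log10(E) = 0.0235*S - 0.6403  =>  S = (log10(E) + 0.6403) / 0.0235
log10(5.07) = 0.705008
S = (0.705008 + 0.6403) / 0.0235 = 1.345308 / 0.0235
S = 57.2

Shore A = 57.2


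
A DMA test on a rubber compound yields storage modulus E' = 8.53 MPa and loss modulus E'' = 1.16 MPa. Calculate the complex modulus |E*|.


|E*| = sqrt(E'^2 + E''^2)
= sqrt(8.53^2 + 1.16^2)
= sqrt(72.7609 + 1.3456)
= 8.609 MPa

8.609 MPa


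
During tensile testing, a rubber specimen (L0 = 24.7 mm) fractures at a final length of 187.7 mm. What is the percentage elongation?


Elongation = (Lf - L0) / L0 * 100
= (187.7 - 24.7) / 24.7 * 100
= 163.0 / 24.7 * 100
= 659.9%

659.9%


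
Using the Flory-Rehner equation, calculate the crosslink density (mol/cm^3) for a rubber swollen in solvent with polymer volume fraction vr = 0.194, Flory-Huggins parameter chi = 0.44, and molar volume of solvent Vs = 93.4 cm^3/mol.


ln(1 - vr) = ln(1 - 0.194) = -0.2157
Numerator = -((-0.2157) + 0.194 + 0.44 * 0.194^2) = 0.0051
Denominator = 93.4 * (0.194^(1/3) - 0.194/2) = 45.0091
nu = 0.0051 / 45.0091 = 1.1357e-04 mol/cm^3

1.1357e-04 mol/cm^3


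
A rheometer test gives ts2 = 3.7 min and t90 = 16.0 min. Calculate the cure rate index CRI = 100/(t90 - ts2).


CRI = 100 / (t90 - ts2)
= 100 / (16.0 - 3.7)
= 100 / 12.3
= 8.13 min^-1

8.13 min^-1


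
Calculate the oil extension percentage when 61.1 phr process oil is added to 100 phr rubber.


Oil % = oil / (100 + oil) * 100
= 61.1 / (100 + 61.1) * 100
= 61.1 / 161.1 * 100
= 37.93%

37.93%


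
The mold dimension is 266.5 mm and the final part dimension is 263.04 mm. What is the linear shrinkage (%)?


Shrinkage = (mold - part) / mold * 100
= (266.5 - 263.04) / 266.5 * 100
= 3.46 / 266.5 * 100
= 1.3%

1.3%


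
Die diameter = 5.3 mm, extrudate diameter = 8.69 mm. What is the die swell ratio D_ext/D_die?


Die swell ratio = D_extrudate / D_die
= 8.69 / 5.3
= 1.64

Die swell = 1.64


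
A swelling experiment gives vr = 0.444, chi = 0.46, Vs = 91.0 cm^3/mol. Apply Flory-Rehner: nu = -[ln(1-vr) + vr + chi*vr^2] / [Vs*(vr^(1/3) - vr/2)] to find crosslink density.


ln(1 - vr) = ln(1 - 0.444) = -0.5870
Numerator = -((-0.5870) + 0.444 + 0.46 * 0.444^2) = 0.0523
Denominator = 91.0 * (0.444^(1/3) - 0.444/2) = 49.2208
nu = 0.0523 / 49.2208 = 0.0011 mol/cm^3

0.0011 mol/cm^3


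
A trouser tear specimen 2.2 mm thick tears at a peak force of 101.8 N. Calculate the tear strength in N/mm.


Tear strength = force / thickness
= 101.8 / 2.2
= 46.27 N/mm

46.27 N/mm


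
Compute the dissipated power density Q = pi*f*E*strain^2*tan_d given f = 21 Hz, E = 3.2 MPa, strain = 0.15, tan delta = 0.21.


Q = pi * f * E * strain^2 * tan_d
= pi * 21 * 3.2 * 0.15^2 * 0.21
= pi * 21 * 3.2 * 0.0225 * 0.21
= 0.9975

Q = 0.9975


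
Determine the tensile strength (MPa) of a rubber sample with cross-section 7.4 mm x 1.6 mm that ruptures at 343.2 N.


Area = width * thickness = 7.4 * 1.6 = 11.84 mm^2
TS = force / area = 343.2 / 11.84 = 28.99 MPa

28.99 MPa


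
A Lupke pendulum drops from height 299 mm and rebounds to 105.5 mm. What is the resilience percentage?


Resilience = h_rebound / h_drop * 100
= 105.5 / 299 * 100
= 35.3%

35.3%


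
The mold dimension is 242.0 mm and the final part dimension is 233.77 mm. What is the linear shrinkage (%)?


Shrinkage = (mold - part) / mold * 100
= (242.0 - 233.77) / 242.0 * 100
= 8.23 / 242.0 * 100
= 3.4%

3.4%


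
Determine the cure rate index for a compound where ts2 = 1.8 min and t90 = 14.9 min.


CRI = 100 / (t90 - ts2)
= 100 / (14.9 - 1.8)
= 100 / 13.1
= 7.63 min^-1

7.63 min^-1


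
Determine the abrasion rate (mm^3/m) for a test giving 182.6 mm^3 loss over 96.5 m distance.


Rate = volume_loss / distance
= 182.6 / 96.5
= 1.892 mm^3/m

1.892 mm^3/m


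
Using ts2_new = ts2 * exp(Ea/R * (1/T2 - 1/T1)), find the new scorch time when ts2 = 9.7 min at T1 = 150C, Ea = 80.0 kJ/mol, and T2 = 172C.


Convert temperatures: T1 = 150 + 273.15 = 423.15 K, T2 = 172 + 273.15 = 445.15 K
ts2_new = 9.7 * exp(80000 / 8.314 * (1/445.15 - 1/423.15))
1/T2 - 1/T1 = -1.1679e-04
ts2_new = 3.15 min

3.15 min


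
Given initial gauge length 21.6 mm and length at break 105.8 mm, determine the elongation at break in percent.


Elongation = (Lf - L0) / L0 * 100
= (105.8 - 21.6) / 21.6 * 100
= 84.2 / 21.6 * 100
= 389.8%

389.8%


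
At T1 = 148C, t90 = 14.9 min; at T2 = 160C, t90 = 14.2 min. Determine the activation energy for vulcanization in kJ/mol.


T1 = 421.15 K, T2 = 433.15 K
1/T1 - 1/T2 = 6.5782e-05
ln(t1/t2) = ln(14.9/14.2) = 0.0481
Ea = 8.314 * 0.0481 / 6.5782e-05 = 6081.6683 J/mol
Ea = 6.08 kJ/mol

6.08 kJ/mol


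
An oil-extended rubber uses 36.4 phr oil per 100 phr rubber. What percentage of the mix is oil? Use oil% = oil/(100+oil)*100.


Oil % = oil / (100 + oil) * 100
= 36.4 / (100 + 36.4) * 100
= 36.4 / 136.4 * 100
= 26.69%

26.69%


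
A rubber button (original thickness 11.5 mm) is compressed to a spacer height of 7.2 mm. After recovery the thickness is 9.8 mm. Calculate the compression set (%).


CS = (t0 - recovered) / (t0 - ts) * 100
= (11.5 - 9.8) / (11.5 - 7.2) * 100
= 1.7 / 4.3 * 100
= 39.5%

39.5%


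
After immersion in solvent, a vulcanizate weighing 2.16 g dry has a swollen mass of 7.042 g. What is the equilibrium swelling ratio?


Q = W_swollen / W_dry
Q = 7.042 / 2.16
Q = 3.26

Q = 3.26


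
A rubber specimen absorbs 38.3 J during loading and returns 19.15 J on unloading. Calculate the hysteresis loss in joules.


Hysteresis loss = loading - unloading
= 38.3 - 19.15
= 19.15 J

19.15 J


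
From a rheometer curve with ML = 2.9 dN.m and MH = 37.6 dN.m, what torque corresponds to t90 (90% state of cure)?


M90 = ML + 0.9 * (MH - ML)
M90 = 2.9 + 0.9 * (37.6 - 2.9)
M90 = 2.9 + 0.9 * 34.7
M90 = 34.13 dN.m

34.13 dN.m


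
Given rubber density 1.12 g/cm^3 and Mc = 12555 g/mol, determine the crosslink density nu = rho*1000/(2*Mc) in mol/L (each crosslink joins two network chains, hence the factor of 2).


nu = rho * 1000 / (2 * Mc)
nu = 1.12 * 1000 / (2 * 12555)
nu = 1120.0 / 25110
nu = 0.0446 mol/L

0.0446 mol/L


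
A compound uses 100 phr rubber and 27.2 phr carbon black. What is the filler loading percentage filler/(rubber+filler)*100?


Filler % = filler / (rubber + filler) * 100
= 27.2 / (100 + 27.2) * 100
= 27.2 / 127.2 * 100
= 21.38%

21.38%


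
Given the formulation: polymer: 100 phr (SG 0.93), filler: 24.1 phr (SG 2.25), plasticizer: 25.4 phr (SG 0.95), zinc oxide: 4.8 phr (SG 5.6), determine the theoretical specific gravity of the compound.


Sum of weights = 154.3
Volume contributions:
  polymer: 100/0.93 = 107.5269
  filler: 24.1/2.25 = 10.7111
  plasticizer: 25.4/0.95 = 26.7368
  zinc oxide: 4.8/5.6 = 0.8571
Sum of volumes = 145.8320
SG = 154.3 / 145.8320 = 1.058

SG = 1.058


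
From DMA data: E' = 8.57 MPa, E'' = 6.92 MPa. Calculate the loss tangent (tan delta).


tan delta = E'' / E'
= 6.92 / 8.57
= 0.8075

tan delta = 0.8075


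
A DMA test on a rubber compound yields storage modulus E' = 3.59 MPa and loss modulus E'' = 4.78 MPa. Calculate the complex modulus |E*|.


|E*| = sqrt(E'^2 + E''^2)
= sqrt(3.59^2 + 4.78^2)
= sqrt(12.8881 + 22.8484)
= 5.978 MPa

5.978 MPa


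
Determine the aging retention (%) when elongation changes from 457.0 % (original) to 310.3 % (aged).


Retention = aged / original * 100
= 310.3 / 457.0 * 100
= 67.9%

67.9%


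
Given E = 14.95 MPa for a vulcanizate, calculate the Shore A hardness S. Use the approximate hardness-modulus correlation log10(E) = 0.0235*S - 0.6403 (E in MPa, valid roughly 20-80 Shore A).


log10(E) = 0.0235*S - 0.6403  =>  S = (log10(E) + 0.6403) / 0.0235
log10(14.95) = 1.174641
S = (1.174641 + 0.6403) / 0.0235 = 1.814941 / 0.0235
S = 77.2

Shore A = 77.2


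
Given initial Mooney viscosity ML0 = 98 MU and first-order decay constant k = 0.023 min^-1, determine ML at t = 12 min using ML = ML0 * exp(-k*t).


ML = ML0 * exp(-k * t)
ML = 98 * exp(-0.023 * 12)
ML = 98 * 0.7588
ML = 74.36 MU

74.36 MU


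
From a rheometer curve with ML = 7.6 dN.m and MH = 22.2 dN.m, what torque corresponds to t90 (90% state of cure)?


M90 = ML + 0.9 * (MH - ML)
M90 = 7.6 + 0.9 * (22.2 - 7.6)
M90 = 7.6 + 0.9 * 14.6
M90 = 20.74 dN.m

20.74 dN.m


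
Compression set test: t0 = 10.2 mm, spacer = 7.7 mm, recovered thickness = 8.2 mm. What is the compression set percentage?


CS = (t0 - recovered) / (t0 - ts) * 100
= (10.2 - 8.2) / (10.2 - 7.7) * 100
= 2.0 / 2.5 * 100
= 80.0%

80.0%


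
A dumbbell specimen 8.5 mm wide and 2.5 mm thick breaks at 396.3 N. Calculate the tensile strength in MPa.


Area = width * thickness = 8.5 * 2.5 = 21.25 mm^2
TS = force / area = 396.3 / 21.25 = 18.65 MPa

18.65 MPa


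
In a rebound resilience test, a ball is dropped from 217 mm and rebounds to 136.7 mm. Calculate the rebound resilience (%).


Resilience = h_rebound / h_drop * 100
= 136.7 / 217 * 100
= 63.0%

63.0%


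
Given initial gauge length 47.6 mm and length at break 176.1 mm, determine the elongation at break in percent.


Elongation = (Lf - L0) / L0 * 100
= (176.1 - 47.6) / 47.6 * 100
= 128.5 / 47.6 * 100
= 270.0%

270.0%


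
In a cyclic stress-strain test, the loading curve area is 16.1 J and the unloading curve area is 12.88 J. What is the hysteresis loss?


Hysteresis loss = loading - unloading
= 16.1 - 12.88
= 3.22 J

3.22 J


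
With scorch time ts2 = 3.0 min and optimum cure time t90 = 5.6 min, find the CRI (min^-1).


CRI = 100 / (t90 - ts2)
= 100 / (5.6 - 3.0)
= 100 / 2.6
= 38.46 min^-1

38.46 min^-1


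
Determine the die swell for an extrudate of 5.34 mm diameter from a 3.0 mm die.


Die swell ratio = D_extrudate / D_die
= 5.34 / 3.0
= 1.78

Die swell = 1.78


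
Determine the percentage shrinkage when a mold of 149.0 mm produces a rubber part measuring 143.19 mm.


Shrinkage = (mold - part) / mold * 100
= (149.0 - 143.19) / 149.0 * 100
= 5.81 / 149.0 * 100
= 3.9%

3.9%


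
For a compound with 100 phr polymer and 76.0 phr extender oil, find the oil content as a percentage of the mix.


Oil % = oil / (100 + oil) * 100
= 76.0 / (100 + 76.0) * 100
= 76.0 / 176.0 * 100
= 43.18%

43.18%


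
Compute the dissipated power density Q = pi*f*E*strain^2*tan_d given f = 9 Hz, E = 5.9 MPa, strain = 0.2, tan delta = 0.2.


Q = pi * f * E * strain^2 * tan_d
= pi * 9 * 5.9 * 0.2^2 * 0.2
= pi * 9 * 5.9 * 0.0400 * 0.2
= 1.3345

Q = 1.3345


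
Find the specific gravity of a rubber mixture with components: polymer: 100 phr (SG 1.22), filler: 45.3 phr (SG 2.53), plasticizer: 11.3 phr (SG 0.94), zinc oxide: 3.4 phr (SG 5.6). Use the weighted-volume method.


Sum of weights = 160.0
Volume contributions:
  polymer: 100/1.22 = 81.9672
  filler: 45.3/2.53 = 17.9051
  plasticizer: 11.3/0.94 = 12.0213
  zinc oxide: 3.4/5.6 = 0.6071
Sum of volumes = 112.5008
SG = 160.0 / 112.5008 = 1.422

SG = 1.422


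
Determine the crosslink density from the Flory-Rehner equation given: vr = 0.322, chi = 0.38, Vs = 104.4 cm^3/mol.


ln(1 - vr) = ln(1 - 0.322) = -0.3886
Numerator = -((-0.3886) + 0.322 + 0.38 * 0.322^2) = 0.0272
Denominator = 104.4 * (0.322^(1/3) - 0.322/2) = 54.7487
nu = 0.0272 / 54.7487 = 4.9696e-04 mol/cm^3

4.9696e-04 mol/cm^3


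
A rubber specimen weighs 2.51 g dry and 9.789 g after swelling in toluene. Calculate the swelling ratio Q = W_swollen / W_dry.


Q = W_swollen / W_dry
Q = 9.789 / 2.51
Q = 3.9

Q = 3.9


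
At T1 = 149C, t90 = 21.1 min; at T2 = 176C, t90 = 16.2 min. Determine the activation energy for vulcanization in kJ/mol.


T1 = 422.15 K, T2 = 449.15 K
1/T1 - 1/T2 = 1.4240e-04
ln(t1/t2) = ln(21.1/16.2) = 0.2643
Ea = 8.314 * 0.2643 / 1.4240e-04 = 15429.0377 J/mol
Ea = 15.43 kJ/mol

15.43 kJ/mol


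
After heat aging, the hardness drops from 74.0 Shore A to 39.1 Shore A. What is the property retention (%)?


Retention = aged / original * 100
= 39.1 / 74.0 * 100
= 52.8%

52.8%


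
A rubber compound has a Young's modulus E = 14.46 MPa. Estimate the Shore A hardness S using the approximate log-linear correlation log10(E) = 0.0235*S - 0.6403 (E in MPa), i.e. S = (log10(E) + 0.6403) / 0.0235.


log10(E) = 0.0235*S - 0.6403  =>  S = (log10(E) + 0.6403) / 0.0235
log10(14.46) = 1.160168
S = (1.160168 + 0.6403) / 0.0235 = 1.800468 / 0.0235
S = 76.6

Shore A = 76.6


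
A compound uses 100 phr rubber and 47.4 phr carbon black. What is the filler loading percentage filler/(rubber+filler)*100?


Filler % = filler / (rubber + filler) * 100
= 47.4 / (100 + 47.4) * 100
= 47.4 / 147.4 * 100
= 32.16%

32.16%


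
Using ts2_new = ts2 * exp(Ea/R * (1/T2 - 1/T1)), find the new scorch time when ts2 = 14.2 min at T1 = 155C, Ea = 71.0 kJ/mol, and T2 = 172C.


Convert temperatures: T1 = 155 + 273.15 = 428.15 K, T2 = 172 + 273.15 = 445.15 K
ts2_new = 14.2 * exp(71000 / 8.314 * (1/445.15 - 1/428.15))
1/T2 - 1/T1 = -8.9196e-05
ts2_new = 6.63 min

6.63 min


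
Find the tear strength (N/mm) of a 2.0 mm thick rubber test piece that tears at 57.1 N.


Tear strength = force / thickness
= 57.1 / 2.0
= 28.55 N/mm

28.55 N/mm


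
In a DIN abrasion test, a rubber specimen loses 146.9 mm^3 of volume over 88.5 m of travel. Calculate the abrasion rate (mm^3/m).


Rate = volume_loss / distance
= 146.9 / 88.5
= 1.66 mm^3/m

1.66 mm^3/m


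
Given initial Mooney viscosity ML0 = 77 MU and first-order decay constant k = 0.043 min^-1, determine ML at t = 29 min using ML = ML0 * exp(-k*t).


ML = ML0 * exp(-k * t)
ML = 77 * exp(-0.043 * 29)
ML = 77 * 0.2874
ML = 22.13 MU

22.13 MU


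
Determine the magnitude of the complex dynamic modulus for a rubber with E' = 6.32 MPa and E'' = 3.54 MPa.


|E*| = sqrt(E'^2 + E''^2)
= sqrt(6.32^2 + 3.54^2)
= sqrt(39.9424 + 12.5316)
= 7.244 MPa

7.244 MPa


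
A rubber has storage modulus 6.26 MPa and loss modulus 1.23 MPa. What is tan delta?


tan delta = E'' / E'
= 1.23 / 6.26
= 0.1965

tan delta = 0.1965


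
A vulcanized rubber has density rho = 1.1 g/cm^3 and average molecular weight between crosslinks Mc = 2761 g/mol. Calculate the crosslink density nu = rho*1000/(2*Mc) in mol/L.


nu = rho * 1000 / (2 * Mc)
nu = 1.1 * 1000 / (2 * 2761)
nu = 1100.0 / 5522
nu = 0.1992 mol/L

0.1992 mol/L


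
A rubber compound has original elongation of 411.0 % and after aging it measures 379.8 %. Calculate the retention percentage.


Retention = aged / original * 100
= 379.8 / 411.0 * 100
= 92.4%

92.4%


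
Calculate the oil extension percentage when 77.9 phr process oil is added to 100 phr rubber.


Oil % = oil / (100 + oil) * 100
= 77.9 / (100 + 77.9) * 100
= 77.9 / 177.9 * 100
= 43.79%

43.79%


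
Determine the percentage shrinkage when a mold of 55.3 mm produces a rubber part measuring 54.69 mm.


Shrinkage = (mold - part) / mold * 100
= (55.3 - 54.69) / 55.3 * 100
= 0.61 / 55.3 * 100
= 1.1%

1.1%


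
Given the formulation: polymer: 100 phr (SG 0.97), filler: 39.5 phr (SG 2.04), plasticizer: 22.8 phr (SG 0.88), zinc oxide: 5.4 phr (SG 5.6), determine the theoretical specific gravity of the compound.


Sum of weights = 167.7
Volume contributions:
  polymer: 100/0.97 = 103.0928
  filler: 39.5/2.04 = 19.3627
  plasticizer: 22.8/0.88 = 25.9091
  zinc oxide: 5.4/5.6 = 0.9643
Sum of volumes = 149.3289
SG = 167.7 / 149.3289 = 1.123

SG = 1.123


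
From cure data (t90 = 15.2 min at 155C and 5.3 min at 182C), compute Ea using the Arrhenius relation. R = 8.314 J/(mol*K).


T1 = 428.15 K, T2 = 455.15 K
1/T1 - 1/T2 = 1.3855e-04
ln(t1/t2) = ln(15.2/5.3) = 1.0536
Ea = 8.314 * 1.0536 / 1.3855e-04 = 63221.9399 J/mol
Ea = 63.22 kJ/mol

63.22 kJ/mol


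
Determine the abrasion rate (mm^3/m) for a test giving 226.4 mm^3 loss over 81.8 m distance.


Rate = volume_loss / distance
= 226.4 / 81.8
= 2.768 mm^3/m

2.768 mm^3/m


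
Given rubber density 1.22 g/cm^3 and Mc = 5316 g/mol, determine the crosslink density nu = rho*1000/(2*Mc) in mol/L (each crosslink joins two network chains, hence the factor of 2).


nu = rho * 1000 / (2 * Mc)
nu = 1.22 * 1000 / (2 * 5316)
nu = 1220.0 / 10632
nu = 0.1147 mol/L

0.1147 mol/L


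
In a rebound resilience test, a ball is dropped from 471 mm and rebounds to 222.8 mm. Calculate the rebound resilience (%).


Resilience = h_rebound / h_drop * 100
= 222.8 / 471 * 100
= 47.3%

47.3%


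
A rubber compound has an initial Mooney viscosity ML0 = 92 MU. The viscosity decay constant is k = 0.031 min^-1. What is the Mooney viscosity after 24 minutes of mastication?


ML = ML0 * exp(-k * t)
ML = 92 * exp(-0.031 * 24)
ML = 92 * 0.4752
ML = 43.72 MU

43.72 MU


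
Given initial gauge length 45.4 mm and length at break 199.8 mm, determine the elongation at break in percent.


Elongation = (Lf - L0) / L0 * 100
= (199.8 - 45.4) / 45.4 * 100
= 154.4 / 45.4 * 100
= 340.1%

340.1%


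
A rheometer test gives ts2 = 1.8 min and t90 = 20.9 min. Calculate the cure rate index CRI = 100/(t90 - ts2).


CRI = 100 / (t90 - ts2)
= 100 / (20.9 - 1.8)
= 100 / 19.1
= 5.24 min^-1

5.24 min^-1


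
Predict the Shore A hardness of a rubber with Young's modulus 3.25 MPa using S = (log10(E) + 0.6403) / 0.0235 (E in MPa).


log10(E) = 0.0235*S - 0.6403  =>  S = (log10(E) + 0.6403) / 0.0235
log10(3.25) = 0.511883
S = (0.511883 + 0.6403) / 0.0235 = 1.152183 / 0.0235
S = 49.0

Shore A = 49.0


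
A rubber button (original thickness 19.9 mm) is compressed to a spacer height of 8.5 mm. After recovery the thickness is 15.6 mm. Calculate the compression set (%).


CS = (t0 - recovered) / (t0 - ts) * 100
= (19.9 - 15.6) / (19.9 - 8.5) * 100
= 4.3 / 11.4 * 100
= 37.7%

37.7%


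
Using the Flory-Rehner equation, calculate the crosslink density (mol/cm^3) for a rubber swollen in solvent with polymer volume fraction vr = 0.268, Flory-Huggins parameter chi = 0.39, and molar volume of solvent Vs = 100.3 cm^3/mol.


ln(1 - vr) = ln(1 - 0.268) = -0.3120
Numerator = -((-0.3120) + 0.268 + 0.39 * 0.268^2) = 0.0160
Denominator = 100.3 * (0.268^(1/3) - 0.268/2) = 51.2263
nu = 0.0160 / 51.2263 = 3.1163e-04 mol/cm^3

3.1163e-04 mol/cm^3


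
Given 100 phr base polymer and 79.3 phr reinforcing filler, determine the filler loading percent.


Filler % = filler / (rubber + filler) * 100
= 79.3 / (100 + 79.3) * 100
= 79.3 / 179.3 * 100
= 44.23%

44.23%


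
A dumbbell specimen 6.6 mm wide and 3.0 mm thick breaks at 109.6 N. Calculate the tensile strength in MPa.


Area = width * thickness = 6.6 * 3.0 = 19.8 mm^2
TS = force / area = 109.6 / 19.8 = 5.54 MPa

5.54 MPa


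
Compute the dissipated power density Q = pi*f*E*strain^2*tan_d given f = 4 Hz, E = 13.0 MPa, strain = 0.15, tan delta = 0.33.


Q = pi * f * E * strain^2 * tan_d
= pi * 4 * 13.0 * 0.15^2 * 0.33
= pi * 4 * 13.0 * 0.0225 * 0.33
= 1.2130

Q = 1.2130


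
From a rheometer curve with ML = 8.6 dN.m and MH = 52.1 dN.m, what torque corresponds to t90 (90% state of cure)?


M90 = ML + 0.9 * (MH - ML)
M90 = 8.6 + 0.9 * (52.1 - 8.6)
M90 = 8.6 + 0.9 * 43.5
M90 = 47.75 dN.m

47.75 dN.m


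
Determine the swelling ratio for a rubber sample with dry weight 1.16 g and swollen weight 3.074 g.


Q = W_swollen / W_dry
Q = 3.074 / 1.16
Q = 2.65

Q = 2.65


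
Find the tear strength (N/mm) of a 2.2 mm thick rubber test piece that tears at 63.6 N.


Tear strength = force / thickness
= 63.6 / 2.2
= 28.91 N/mm

28.91 N/mm


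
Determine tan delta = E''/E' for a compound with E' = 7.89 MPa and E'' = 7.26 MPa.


tan delta = E'' / E'
= 7.26 / 7.89
= 0.9202

tan delta = 0.9202


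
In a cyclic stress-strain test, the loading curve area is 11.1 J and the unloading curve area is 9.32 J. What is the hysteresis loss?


Hysteresis loss = loading - unloading
= 11.1 - 9.32
= 1.78 J

1.78 J


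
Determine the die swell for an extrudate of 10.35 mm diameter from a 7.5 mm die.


Die swell ratio = D_extrudate / D_die
= 10.35 / 7.5
= 1.38

Die swell = 1.38


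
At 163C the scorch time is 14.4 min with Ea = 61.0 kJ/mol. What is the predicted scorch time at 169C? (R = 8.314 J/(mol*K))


Convert temperatures: T1 = 163 + 273.15 = 436.15 K, T2 = 169 + 273.15 = 442.15 K
ts2_new = 14.4 * exp(61000 / 8.314 * (1/442.15 - 1/436.15))
1/T2 - 1/T1 = -3.1113e-05
ts2_new = 11.46 min

11.46 min


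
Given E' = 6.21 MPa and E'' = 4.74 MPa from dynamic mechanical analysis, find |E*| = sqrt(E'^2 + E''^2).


|E*| = sqrt(E'^2 + E''^2)
= sqrt(6.21^2 + 4.74^2)
= sqrt(38.5641 + 22.4676)
= 7.812 MPa

7.812 MPa


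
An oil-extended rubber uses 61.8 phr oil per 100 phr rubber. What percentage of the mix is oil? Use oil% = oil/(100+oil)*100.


Oil % = oil / (100 + oil) * 100
= 61.8 / (100 + 61.8) * 100
= 61.8 / 161.8 * 100
= 38.2%

38.2%


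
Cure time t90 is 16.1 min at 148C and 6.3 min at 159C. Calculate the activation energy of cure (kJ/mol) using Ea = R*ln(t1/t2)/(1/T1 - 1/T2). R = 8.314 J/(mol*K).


T1 = 421.15 K, T2 = 432.15 K
1/T1 - 1/T2 = 6.0440e-05
ln(t1/t2) = ln(16.1/6.3) = 0.9383
Ea = 8.314 * 0.9383 / 6.0440e-05 = 129067.3284 J/mol
Ea = 129.07 kJ/mol

129.07 kJ/mol


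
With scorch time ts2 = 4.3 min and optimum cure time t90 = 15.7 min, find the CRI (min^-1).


CRI = 100 / (t90 - ts2)
= 100 / (15.7 - 4.3)
= 100 / 11.4
= 8.77 min^-1

8.77 min^-1


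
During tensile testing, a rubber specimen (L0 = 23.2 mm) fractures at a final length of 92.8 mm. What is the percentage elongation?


Elongation = (Lf - L0) / L0 * 100
= (92.8 - 23.2) / 23.2 * 100
= 69.6 / 23.2 * 100
= 300.0%

300.0%


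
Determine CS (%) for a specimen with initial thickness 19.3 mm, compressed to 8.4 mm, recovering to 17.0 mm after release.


CS = (t0 - recovered) / (t0 - ts) * 100
= (19.3 - 17.0) / (19.3 - 8.4) * 100
= 2.3 / 10.9 * 100
= 21.1%

21.1%


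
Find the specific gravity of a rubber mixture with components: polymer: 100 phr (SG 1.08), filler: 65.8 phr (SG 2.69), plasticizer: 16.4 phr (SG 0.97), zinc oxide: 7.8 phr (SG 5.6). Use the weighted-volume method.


Sum of weights = 190.0
Volume contributions:
  polymer: 100/1.08 = 92.5926
  filler: 65.8/2.69 = 24.4610
  plasticizer: 16.4/0.97 = 16.9072
  zinc oxide: 7.8/5.6 = 1.3929
Sum of volumes = 135.3536
SG = 190.0 / 135.3536 = 1.404

SG = 1.404


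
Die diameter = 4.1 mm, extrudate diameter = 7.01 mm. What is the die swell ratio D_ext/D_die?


Die swell ratio = D_extrudate / D_die
= 7.01 / 4.1
= 1.71

Die swell = 1.71


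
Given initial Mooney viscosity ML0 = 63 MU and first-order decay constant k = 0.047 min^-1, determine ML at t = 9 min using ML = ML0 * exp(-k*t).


ML = ML0 * exp(-k * t)
ML = 63 * exp(-0.047 * 9)
ML = 63 * 0.6551
ML = 41.27 MU

41.27 MU


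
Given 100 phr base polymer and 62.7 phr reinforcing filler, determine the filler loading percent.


Filler % = filler / (rubber + filler) * 100
= 62.7 / (100 + 62.7) * 100
= 62.7 / 162.7 * 100
= 38.54%

38.54%


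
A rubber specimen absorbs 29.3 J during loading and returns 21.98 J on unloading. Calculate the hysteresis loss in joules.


Hysteresis loss = loading - unloading
= 29.3 - 21.98
= 7.32 J

7.32 J


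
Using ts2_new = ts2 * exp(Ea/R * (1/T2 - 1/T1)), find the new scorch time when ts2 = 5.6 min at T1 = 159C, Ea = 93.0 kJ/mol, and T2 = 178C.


Convert temperatures: T1 = 159 + 273.15 = 432.15 K, T2 = 178 + 273.15 = 451.15 K
ts2_new = 5.6 * exp(93000 / 8.314 * (1/451.15 - 1/432.15))
1/T2 - 1/T1 = -9.7454e-05
ts2_new = 1.88 min

1.88 min


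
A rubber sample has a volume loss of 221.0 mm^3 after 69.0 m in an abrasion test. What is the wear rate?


Rate = volume_loss / distance
= 221.0 / 69.0
= 3.203 mm^3/m

3.203 mm^3/m


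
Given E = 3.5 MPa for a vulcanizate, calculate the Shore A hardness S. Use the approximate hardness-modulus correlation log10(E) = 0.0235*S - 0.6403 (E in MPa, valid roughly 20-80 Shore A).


log10(E) = 0.0235*S - 0.6403  =>  S = (log10(E) + 0.6403) / 0.0235
log10(3.5) = 0.544068
S = (0.544068 + 0.6403) / 0.0235 = 1.184368 / 0.0235
S = 50.4

Shore A = 50.4


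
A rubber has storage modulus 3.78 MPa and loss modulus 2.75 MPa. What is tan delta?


tan delta = E'' / E'
= 2.75 / 3.78
= 0.7275

tan delta = 0.7275


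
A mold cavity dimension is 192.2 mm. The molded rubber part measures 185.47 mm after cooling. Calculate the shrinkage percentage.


Shrinkage = (mold - part) / mold * 100
= (192.2 - 185.47) / 192.2 * 100
= 6.73 / 192.2 * 100
= 3.5%

3.5%


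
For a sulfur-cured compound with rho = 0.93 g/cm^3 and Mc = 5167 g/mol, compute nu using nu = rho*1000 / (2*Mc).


nu = rho * 1000 / (2 * Mc)
nu = 0.93 * 1000 / (2 * 5167)
nu = 930.0 / 10334
nu = 0.0900 mol/L

0.0900 mol/L


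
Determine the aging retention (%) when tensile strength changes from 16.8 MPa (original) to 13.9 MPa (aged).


Retention = aged / original * 100
= 13.9 / 16.8 * 100
= 82.7%

82.7%


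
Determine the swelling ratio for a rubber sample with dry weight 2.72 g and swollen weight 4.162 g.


Q = W_swollen / W_dry
Q = 4.162 / 2.72
Q = 1.53

Q = 1.53
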